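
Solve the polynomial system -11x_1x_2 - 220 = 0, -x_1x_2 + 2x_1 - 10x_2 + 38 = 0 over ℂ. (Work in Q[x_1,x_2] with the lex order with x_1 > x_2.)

{(-25, 4/5), (-4, 5)}

Compute a lex Gröbner basis by Buchberger's algorithm.
f_1 = -11x_1x_2 - 220, LT = x_1x_2.
f_2 = -x_1x_2 + 2x_1 - 10x_2 + 38, LT = x_1x_2.

S(f_1,f_2): lcm = x_1x_2. S = 2x_1 - 10x_2 + 58.
  reduce S modulo (f_1, f_2):
  remainder 2x_1 - 10x_2 + 58 ≠ 0; add h_3 = 2x_1 - 10x_2 + 58 to the basis.

S(f_1,h_3): lcm = x_1x_2. S = 5x_2^2 - 29x_2 + 20.
  reduce S modulo (f_1, f_2, h_3):
  remainder 5x_2^2 - 29x_2 + 20 ≠ 0; add h_4 = 5x_2^2 - 29x_2 + 20 to the basis.

The other S-polynomials (S(f_2,h_3), S(f_1,h_4), S(f_2,h_4), S(h_3,h_4)) all reduce to 0 modulo the current basis, so we have a Gröbner basis.
Inter-reduce: drop elements whose leading term is divisible by another's, tail-reduce, and make monic.
Reduced Gröbner basis: {x_1 - 5x_2 + 29, x_2^2 - 29/5x_2 + 4}.

A lex Gröbner basis eliminates variables successively. Here x_2^2 - 29/5x_2 + 4 depends only on x_2, with roots {4/5, 5}; lifting each root through the earlier basis elements recovers the full solutions.
  x_2 = 4/5: the earlier basis element becomes x_1 + 25 = 0, giving x_1 = -25 — point (-25, 4/5).
  x_2 = 5: the earlier basis element becomes x_1 + 4 = 0, giving x_1 = -4 — point (-4, 5).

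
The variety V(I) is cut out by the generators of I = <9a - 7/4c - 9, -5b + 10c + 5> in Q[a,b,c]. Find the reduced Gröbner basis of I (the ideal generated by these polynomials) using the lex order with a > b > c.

f_1 = 9a - 7/4c - 9, LT = a.
f_2 = -5b + 10c + 5, LT = b.

The S-polynomials (S(f_1,f_2)) all reduce to 0 modulo the current basis, so we have a Gröbner basis.

G = {a - 7/36c - 1, b - 2c - 1}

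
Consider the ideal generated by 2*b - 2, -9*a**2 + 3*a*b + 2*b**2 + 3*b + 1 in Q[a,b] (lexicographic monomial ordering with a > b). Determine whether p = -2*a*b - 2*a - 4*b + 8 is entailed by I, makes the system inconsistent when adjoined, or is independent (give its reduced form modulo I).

First compute the reduced Gröbner basis of I by Buchberger's algorithm.
f_1 = 2*b - 2, LT = b.
f_2 = -9*a**2 + 3*a*b + 2*b**2 + 3*b + 1, LT = a**2.

The S-polynomials (S(f_1,f_2)) all reduce to 0 modulo the current basis, so we have a Gröbner basis.
Inter-reduce: drop elements whose leading term is divisible by another's, tail-reduce, and make monic.
Reduced Gröbner basis: {a**2 - 1/3*a - 2/3, b - 1}.
Label its elements g_1 = a**2 - 1/3*a - 2/3, g_2 = b - 1.

Reduce p = -2*a*b - 2*a - 4*b + 8 modulo G:
  leading term a*b: subtract (-2*a)·g_2 from -2*a*b - 2*a - 4*b + 8 → -4*a - 4*b + 8
  leading term a: no divisor's leading term divides it; move -4*a to the remainder.
  leading term b: subtract (-4)·g_2 from -4*b + 8 → 4
  leading term 1: no divisor's leading term divides it; move 4 to the remainder.
  normal form = -4*a + 4.
The normal form is nonzero, so p ∉ I. Since p minus its normal form lies in I, I + (p) = I + (r) where r = -4*a + 4; decide whether this ideal is the whole ring.
Run Buchberger on G together with r (pairs among the g_i already reduce to 0 since G is a Gröbner basis):
g_1 = a**2 - 1/3*a - 2/3, LT = a**2.
g_2 = b - 1, LT = b.
r = -4*a + 4, LT = a.

The S-polynomials (S(g_1,g_2), S(g_1,r), S(g_2,r)) all reduce to 0 modulo the current basis, so we have a Gröbner basis.
Inter-reduce: drop elements whose leading term is divisible by another's, tail-reduce, and make monic.
Reduced Gröbner basis: {a - 1, b - 1}.
The reduced Gröbner basis of I + (p) is {a - 1, b - 1} ≠ {1}, a proper ideal, so the enlarged system stays consistent: p is independent of I, with normal form -4*a + 4.

-2*a*b - 2*a - 4*b + 8 is independent of I; its normal form modulo I is -4*a + 4.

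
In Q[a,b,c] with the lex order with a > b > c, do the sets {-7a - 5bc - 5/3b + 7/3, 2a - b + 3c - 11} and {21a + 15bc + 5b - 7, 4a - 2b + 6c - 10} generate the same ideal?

Two ideals are equal iff their reduced Gröbner bases coincide (the reduced basis is unique for a fixed ordering).
Buchberger on the first generating set:
f_1 = -7a - 5bc - 5/3b + 7/3, LT = a.
f_2 = 2a - b + 3c - 11, LT = a.

S(f_1,f_2): lcm = a. S = 5/7bc + 31/42b - 3/2c + 31/6.
  reduce S modulo (f_1, f_2):
  remainder 5/7bc + 31/42b - 3/2c + 31/6 ≠ 0; add g_3 = 5/7bc + 31/42b - 3/2c + 31/6 to the basis.

The other S-polynomials (S(f_1,g_3), S(f_2,g_3)) all reduce to 0 modulo the current basis, so we have a Gröbner basis.
Inter-reduce: drop elements whose leading term is divisible by another's, tail-reduce, and make monic.
Reduced Gröbner basis: {a - 1/2b + 3/2c - 11/2, bc + 31/30b - 21/10c + 217/30}.

Buchberger on the second generating set:
h_1 = 21a + 15bc + 5b - 7, LT = a.
h_2 = 4a - 2b + 6c - 10, LT = a.

S(h_1,h_2): lcm = a. S = 5/7bc + 31/42b - 3/2c + 13/6.
  reduce S modulo (h_1, h_2):
  remainder 5/7bc + 31/42b - 3/2c + 13/6 ≠ 0; add k_3 = 5/7bc + 31/42b - 3/2c + 13/6 to the basis.

The other S-polynomials (S(h_1,k_3), S(h_2,k_3)) all reduce to 0 modulo the current basis, so we have a Gröbner basis.
Inter-reduce: drop elements whose leading term is divisible by another's, tail-reduce, and make monic.
Reduced Gröbner basis: {a - 1/2b + 3/2c - 5/2, bc + 31/30b - 21/10c + 91/30}.

These differ, so the ideals are not equal.

No, the ideals differ.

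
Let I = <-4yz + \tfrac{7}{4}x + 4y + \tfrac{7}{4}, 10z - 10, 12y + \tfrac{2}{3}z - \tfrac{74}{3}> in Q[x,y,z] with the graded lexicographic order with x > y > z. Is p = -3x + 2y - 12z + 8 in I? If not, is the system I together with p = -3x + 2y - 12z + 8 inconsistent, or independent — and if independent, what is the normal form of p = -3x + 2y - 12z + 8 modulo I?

Adjoining -3x + 2y - 12z + 8 makes the ideal the whole ring: the system is inconsistent.

First compute the reduced Gröbner basis of I by Buchberger's algorithm.
f_1 = -4yz + \tfrac{7}{4}x + 4y + \tfrac{7}{4}, LT = yz.
f_2 = 10z - 10, LT = z.
f_3 = 12y + \tfrac{2}{3}z - \tfrac{74}{3}, LT = y.

S(f_1,f_2): lcm = yz. S = -\tfrac{7}{16}x - \tfrac{7}{16}.
  reduce S modulo (f_1, f_2, f_3):
  remainder -\tfrac{7}{16}x - \tfrac{7}{16} ≠ 0; add h_4 = -\tfrac{7}{16}x - \tfrac{7}{16} to the basis.

The other S-polynomials (S(f_1,f_3), S(f_2,f_3), S(f_1,h_4), S(f_2,h_4), S(f_3,h_4)) all reduce to 0 modulo the current basis, so we have a Gröbner basis.
Inter-reduce: drop elements whose leading term is divisible by another's, tail-reduce, and make monic.
Reduced Gröbner basis: {x + 1, y - 2, z - 1}.
Label its elements g_1 = x + 1, g_2 = y - 2, g_3 = z - 1.

Reduce p = -3x + 2y - 12z + 8 modulo G:
  leading term x: subtract (-3)·g_1 from -3x + 2y - 12z + 8 → 2y - 12z + 11
  leading term y: subtract (2)·g_2 from 2y - 12z + 11 → -12z + 15
  leading term z: subtract (-12)·g_3 from -12z + 15 → 3
  leading term 1: no divisor's leading term divides it; move 3 to the remainder.
  normal form = 3.
The normal form is nonzero, so p ∉ I. Since p minus its normal form lies in I, I + (p) = I + (r) where r = 3; decide whether this ideal is the whole ring.
Here r = 3 is a nonzero constant, hence a unit: 1 ∈ I + (p), the Gröbner basis of I + (p) is {1}, and the enlarged system has no common solution — adjoining p is inconsistent.

The remainder on division by a Gröbner basis is unique — it is the normal form.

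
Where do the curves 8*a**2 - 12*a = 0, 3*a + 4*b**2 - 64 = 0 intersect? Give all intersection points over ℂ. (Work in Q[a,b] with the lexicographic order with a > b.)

{(0, -4), (0, 4), (3/2, -sqrt(238)/4), (3/2, sqrt(238)/4)}

Compute a lex Gröbner basis by Buchberger's algorithm.
f_1 = 8*a**2 - 12*a, LT = a**2.
f_2 = 3*a + 4*b**2 - 64, LT = a.

S(f_1,f_2): lcm = a**2. S = -4/3*a*b**2 + 119/6*a.
  reduce S modulo (f_1, f_2):
  remainder 16/9*b**4 - 494/9*b**2 + 3808/9 ≠ 0; add h_3 = 16/9*b**4 - 494/9*b**2 + 3808/9 to the basis.

The other S-polynomials (S(f_1,h_3), S(f_2,h_3)) all reduce to 0 modulo the current basis, so we have a Gröbner basis.
Inter-reduce: drop elements whose leading term is divisible by another's, tail-reduce, and make monic.
Reduced Gröbner basis: {a + 4/3*b**2 - 64/3, b**4 - 247/8*b**2 + 238}.

Since the basis is lex-ordered, b**4 - 247/8*b**2 + 238 is univariate in b. Its roots are {-4, 4, -sqrt(238)/4, sqrt(238)/4}. Back-substituting each root into the other basis elements fixes the other coordinates.
  b = -4: the earlier basis element becomes a = 0, giving a = 0 — point (0, -4).
  b = 4: the earlier basis element becomes a = 0, giving a = 0 — point (0, 4).
  b = -sqrt(238)/4: the earlier basis element becomes a - 3/2 = 0, giving a = 3/2 — point (3/2, -sqrt(238)/4).
  b = sqrt(238)/4: the earlier basis element becomes a - 3/2 = 0, giving a = 3/2 — point (3/2, sqrt(238)/4).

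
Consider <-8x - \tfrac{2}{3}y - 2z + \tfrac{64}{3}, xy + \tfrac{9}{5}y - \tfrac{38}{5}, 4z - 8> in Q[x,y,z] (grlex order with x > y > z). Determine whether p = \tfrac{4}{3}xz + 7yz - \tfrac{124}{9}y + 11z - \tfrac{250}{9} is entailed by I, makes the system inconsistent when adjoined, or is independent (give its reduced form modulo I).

First compute the reduced Gröbner basis of I by Buchberger's algorithm.
f_1 = -8x - \tfrac{2}{3}y - 2z + \tfrac{64}{3}, LT = x.
f_2 = xy + \tfrac{9}{5}y - \tfrac{38}{5}, LT = xy.
f_3 = 4z - 8, LT = z.

S(f_1,f_2): lcm = xy. S = \tfrac{1}{12}y^{2} + \tfrac{1}{4}yz - \tfrac{67}{15}y + \tfrac{38}{5}.
  leading term y^{2}: no divisor's leading term divides it; move \tfrac{1}{12}y^{2} to the remainder.
  leading term yz: subtract (\tfrac{1}{16}y)·f_3 from \tfrac{1}{4}yz - \tfrac{67}{15}y + \tfrac{38}{5} → -\tfrac{119}{30}y + \tfrac{38}{5}
  leading term y: no divisor's leading term divides it; move -\tfrac{119}{30}y to the remainder.
  leading term 1: no divisor's leading term divides it; move \tfrac{38}{5} to the remainder.
  remainder \tfrac{1}{12}y^{2} - \tfrac{119}{30}y + \tfrac{38}{5} ≠ 0; add h_4 = \tfrac{1}{12}y^{2} - \tfrac{119}{30}y + \tfrac{38}{5} to the basis.

The other S-polynomials (S(f_1,f_3), S(f_2,f_3), S(f_1,h_4), S(f_2,h_4), S(f_3,h_4)) all reduce to 0 modulo the current basis, so we have a Gröbner basis.
Inter-reduce: drop elements whose leading term is divisible by another's, tail-reduce, and make monic.
Reduced Gröbner basis: {y^{2} - \tfrac{238}{5}y + \tfrac{456}{5}, x + \tfrac{1}{12}y - \tfrac{13}{6}, z - 2}.
Label its elements g_1 = y^{2} - \tfrac{238}{5}y + \tfrac{456}{5}, g_2 = x + \tfrac{1}{12}y - \tfrac{13}{6}, g_3 = z - 2.

Reduce p = \tfrac{4}{3}xz + 7yz - \tfrac{124}{9}y + 11z - \tfrac{250}{9} modulo G:
  leading term xz: subtract (\tfrac{4}{3}z)·g_2 from \tfrac{4}{3}xz + 7yz - \tfrac{124}{9}y + 11z - \tfrac{250}{9} → \tfrac{62}{9}yz - \tfrac{124}{9}y + \tfrac{125}{9}z - \tfrac{250}{9}
  leading term yz: subtract (\tfrac{62}{9}y)·g_3 from \tfrac{62}{9}yz - \tfrac{124}{9}y + \tfrac{125}{9}z - \tfrac{250}{9} → \tfrac{125}{9}z - \tfrac{250}{9}
  leading term z: subtract (\tfrac{125}{9})·g_3 from \tfrac{125}{9}z - \tfrac{250}{9} → 0
  normal form = 0.
Since the normal form is 0, p ∈ I.

The remainder on division by a Gröbner basis is unique — it is the normal form.

\tfrac{4}{3}xz + 7yz - \tfrac{124}{9}y + 11z - \tfrac{250}{9} lies in I (it reduces to 0).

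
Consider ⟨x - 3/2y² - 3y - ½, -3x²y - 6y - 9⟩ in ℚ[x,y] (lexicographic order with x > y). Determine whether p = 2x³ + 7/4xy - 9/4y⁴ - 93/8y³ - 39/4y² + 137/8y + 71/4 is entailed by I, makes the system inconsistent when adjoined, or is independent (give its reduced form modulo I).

First compute the reduced Gröbner basis of I by Buchberger's algorithm.
f_1 = x - 3/2y² - 3y - ½, LT = x.
f_2 = -3x²y - 6y - 9, LT = x²y.

S(f_1,f_2): lcm = x²y. S = -3/2xy³ - 3xy² - ½xy - 2y - 3.
  reduce S modulo (f_1, f_2):
  remainder -9/4y⁵ - 9y⁴ - 21/2y³ - 3y² - 9/4y - 3 ≠ 0; add h_3 = -9/4y⁵ - 9y⁴ - 21/2y³ - 3y² - 9/4y - 3 to the basis.

The other S-polynomials (S(f_1,h_3), S(f_2,h_3)) all reduce to 0 modulo the current basis, so we have a Gröbner basis.
Inter-reduce: drop elements whose leading term is divisible by another's, tail-reduce, and make monic.
Reduced Gröbner basis: {x - 3/2y² - 3y - ½, y⁵ + 4y⁴ + 14/3y³ + 4/3y² + y + 4/3}.
Label its elements g_1 = x - 3/2y² - 3y - ½, g_2 = y⁵ + 4y⁴ + 14/3y³ + 4/3y² + y + 4/3.

Reduce p = 2x³ + 7/4xy - 9/4y⁴ - 93/8y³ - 39/4y² + 137/8y + 71/4 modulo G:
  leading term x³: subtract (2x²)·g_1 from 2x³ + 7/4xy - 9/4y⁴ - 93/8y³ - 39/4y² + 137/8y + 71/4 → 3x²y² + 6x²y + x² + 7/4xy - 9/4y⁴ - 93/8y³ - 39/4y² + 137/8y + 71/4
  leading term x²y²: subtract (3xy²)·g_1 from 3x²y² + 6x²y + x² + 7/4xy - 9/4y⁴ - 93/8y³ - 39/4y² + 137/8y + 71/4 → 6x²y + x² + 9/2xy⁴ + 9xy³ + 3/2xy² + 7/4xy - 9/4y⁴ - 93/8y³ - 39/4y² + 137/8y + 71/4
  leading term x²y: subtract (6xy)·g_1 from 6x²y + x² + 9/2xy⁴ + 9xy³ + 3/2xy² + 7/4xy - 9/4y⁴ - 93/8y³ - 39/4y² + 137/8y + 71/4 → x² + 9/2xy⁴ + 18xy³ + 39/2xy² + 19/4xy - 9/4y⁴ - 93/8y³ - 39/4y² + 137/8y + 71/4
  leading term x²: subtract (x)·g_1 from x² + 9/2xy⁴ + 18xy³ + 39/2xy² + 19/4xy - 9/4y⁴ - 93/8y³ - 39/4y² + 137/8y + 71/4 → 9/2xy⁴ + 18xy³ + 21xy² + 31/4xy + ½x - 9/4y⁴ - 93/8y³ - 39/4y² + 137/8y + 71/4
  leading term xy⁴: subtract (9/2y⁴)·g_1 from 9/2xy⁴ + 18xy³ + 21xy² + 31/4xy + ½x - 9/4y⁴ - 93/8y³ - 39/4y² + 137/8y + 71/4 → 18xy³ + 21xy² + 31/4xy + ½x + 27/4y⁶ + 27/2y⁵ - 93/8y³ - 39/4y² + 137/8y + 71/4
  leading term xy³: subtract (18y³)·g_1 from 18xy³ + 21xy² + 31/4xy + ½x + 27/4y⁶ + 27/2y⁵ - 93/8y³ - 39/4y² + 137/8y + 71/4 → 21xy² + 31/4xy + ½x + 27/4y⁶ + 81/2y⁵ + 54y⁴ - 21/8y³ - 39/4y² + 137/8y + 71/4
  leading term xy²: subtract (21y²)·g_1 from 21xy² + 31/4xy + ½x + 27/4y⁶ + 81/2y⁵ + 54y⁴ - 21/8y³ - 39/4y² + 137/8y + 71/4 → 31/4xy + ½x + 27/4y⁶ + 81/2y⁵ + 171/2y⁴ + 483/8y³ + ¾y² + 137/8y + 71/4
  leading term xy: subtract (31/4y)·g_1 from 31/4xy + ½x + 27/4y⁶ + 81/2y⁵ + 171/2y⁴ + 483/8y³ + ¾y² + 137/8y + 71/4 → ½x + 27/4y⁶ + 81/2y⁵ + 171/2y⁴ + 72y³ + 24y² + 21y + 71/4
  leading term x: subtract (½)·g_1 from ½x + 27/4y⁶ + 81/2y⁵ + 171/2y⁴ + 72y³ + 24y² + 21y + 71/4 → 27/4y⁶ + 81/2y⁵ + 171/2y⁴ + 72y³ + 99/4y² + 45/2y + 18
  leading term y⁶: subtract (27/4y)·g_2 from 27/4y⁶ + 81/2y⁵ + 171/2y⁴ + 72y³ + 99/4y² + 45/2y + 18 → 27/2y⁵ + 54y⁴ + 63y³ + 18y² + 27/2y + 18
  leading term y⁵: subtract (27/2)·g_2 from 27/2y⁵ + 54y⁴ + 63y³ + 18y² + 27/2y + 18 → 0
  normal form = 0.
Since the normal form is 0, p ∈ I.

2x³ + 7/4xy - 9/4y⁴ - 93/8y³ - 39/4y² + 137/8y + 71/4 lies in I (it reduces to 0).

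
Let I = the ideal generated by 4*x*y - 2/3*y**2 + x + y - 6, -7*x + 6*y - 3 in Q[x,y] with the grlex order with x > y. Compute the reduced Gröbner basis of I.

G = {y**2 + 3/58*y - 135/58, x - 6/7*y + 3/7}

f_1 = 4*x*y - 2/3*y**2 + x + y - 6, LT = x*y.
f_2 = -7*x + 6*y - 3, LT = x.

S(f_1,f_2): lcm = x*y. S = 29/42*y**2 + 1/4*x - 5/28*y - 3/2.
  leading term y**2: no divisor's leading term divides it; move 29/42*y**2 to the remainder.
  leading term x: subtract (-1/28)·f_2 from 1/4*x - 5/28*y - 3/2 → 1/28*y - 45/28
  leading term y: no divisor's leading term divides it; move 1/28*y to the remainder.
  leading term 1: no divisor's leading term divides it; move -45/28 to the remainder.
  remainder 29/42*y**2 + 1/28*y - 45/28 ≠ 0; add g_3 = 29/42*y**2 + 1/28*y - 45/28 to the basis.

S(f_1,g_3): lcm = x*y**2. S = -1/6*y**3 + 23/116*x*y + 1/4*y**2 + 135/58*x - 3/2*y.
  leading term y**3: subtract (-7/29*y)·g_3 from -1/6*y**3 + 23/116*x*y + 1/4*y**2 + 135/58*x - 3/2*y → 23/116*x*y + 15/58*y**2 + 135/58*x - 219/116*y
  leading term x*y: subtract (23/464)·f_1 from 23/116*x*y + 15/58*y**2 + 135/58*x - 219/116*y → 7/24*y**2 + 1057/464*x - 31/16*y + 69/232
  leading term y**2: subtract (49/116)·g_3 from 7/24*y**2 + 1057/464*x - 31/16*y + 69/232 → 1057/464*x - 453/232*y + 453/464
  leading term x: subtract (-151/464)·f_2 from 1057/464*x - 453/232*y + 453/464 → 0
  remainder 0.

S(f_2,g_3): leading monomials are coprime, so the S-polynomial reduces to 0 (Buchberger's first criterion).
Every S-polynomial of the final basis reduces to 0, so we have a Gröbner basis.
Inter-reduce: drop elements whose leading term is divisible by another's, tail-reduce, and make monic.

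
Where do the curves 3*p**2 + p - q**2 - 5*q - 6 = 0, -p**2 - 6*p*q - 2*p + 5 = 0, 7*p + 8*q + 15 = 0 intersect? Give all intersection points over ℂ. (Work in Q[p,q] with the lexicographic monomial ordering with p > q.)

{(-1, -1)}

Compute a lex Gröbner basis by Buchberger's algorithm.
f_1 = 3*p**2 + p - q**2 - 5*q - 6, LT = p**2.
f_2 = -p**2 - 6*p*q - 2*p + 5, LT = p**2.
f_3 = 7*p + 8*q + 15, LT = p.

S(f_1,f_2): lcm = p**2. S = -6*p*q - 5/3*p - 1/3*q**2 - 5/3*q + 3.
  leading term p*q: subtract (-6/7*q)·f_3 from -6*p*q - 5/3*p - 1/3*q**2 - 5/3*q + 3 → -5/3*p + 137/21*q**2 + 235/21*q + 3
  leading term p: subtract (-5/21)·f_3 from -5/3*p + 137/21*q**2 + 235/21*q + 3 → 137/21*q**2 + 275/21*q + 46/7
  leading term q**2: no divisor's leading term divides it; move 137/21*q**2 to the remainder.
  leading term q: no divisor's leading term divides it; move 275/21*q to the remainder.
  leading term 1: no divisor's leading term divides it; move 46/7 to the remainder.
  remainder 137/21*q**2 + 275/21*q + 46/7 ≠ 0; add h_4 = 137/21*q**2 + 275/21*q + 46/7 to the basis.

S(f_1,f_3): lcm = p**2. S = -8/7*p*q - 38/21*p - 1/3*q**2 - 5/3*q - 2.
  leading term p*q: subtract (-8/49*q)·f_3 from -8/7*p*q - 38/21*p - 1/3*q**2 - 5/3*q - 2 → -38/21*p + 143/147*q**2 + 115/147*q - 2
  leading term p: subtract (-38/147)·f_3 from -38/21*p + 143/147*q**2 + 115/147*q - 2 → 143/147*q**2 + 419/147*q + 92/49
  leading term q**2: subtract (143/959)·h_4 from 143/147*q**2 + 419/147*q + 92/49 → 6026/6713*q + 6026/6713
  leading term q: no divisor's leading term divides it; move 6026/6713*q to the remainder.
  leading term 1: no divisor's leading term divides it; move 6026/6713 to the remainder.
  remainder 6026/6713*q + 6026/6713 ≠ 0; add h_5 = 6026/6713*q + 6026/6713 to the basis.

The other S-polynomials (S(f_2,f_3), S(f_1,h_4), S(f_2,h_4), S(f_3,h_4), S(f_1,h_5), S(f_2,h_5), S(f_3,h_5), S(h_4,h_5)) all reduce to 0 modulo the current basis, so we have a Gröbner basis.
Inter-reduce: drop elements whose leading term is divisible by another's, tail-reduce, and make monic.
Reduced Gröbner basis: {p + 1, q + 1}.

The lex basis is triangular: the last element involves only q. Solving q + 1 = 0 gives q ∈ {-1}; substituting each value into the earlier elements determines the remaining variables.
  q = -1: the earlier basis element becomes p + 1 = 0, giving p = -1 — point (-1, -1).
Each listed point satisfies every original equation (direct substitution).
Zero-dimensionality of the ideal guarantees finitely many solutions over ℂ.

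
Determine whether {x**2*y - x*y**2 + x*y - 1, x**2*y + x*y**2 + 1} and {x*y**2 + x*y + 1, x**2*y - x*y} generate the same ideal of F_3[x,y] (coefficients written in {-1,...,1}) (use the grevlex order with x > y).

Yes, the ideals are equal.

Equality of ideals is decidable: compute both reduced Gröbner bases (unique for the ordering) and check whether they agree.
Buchberger on the first generating set:
f_1 = x**2*y - x*y**2 + x*y - 1, LT = x**2*y.
f_2 = x**2*y + x*y**2 + 1, LT = x**2*y.

S(f_1,f_2): lcm = x**2*y. S = x*y**2 + x*y + 1.
  leading term x*y**2: no divisor's leading term divides it; move x*y**2 to the remainder.
  leading term x*y: no divisor's leading term divides it; move x*y to the remainder.
  leading term 1: no divisor's leading term divides it; move 1 to the remainder.
  remainder x*y**2 + x*y + 1 ≠ 0; add g_3 = x*y**2 + x*y + 1 to the basis.

S(f_1,g_3): lcm = x**2*y**2. S = -x*y**3 - x**2*y + x*y**2 - x - y.
  leading term x*y**3: subtract (-y)·g_3 from -x*y**3 - x**2*y + x*y**2 - x - y → -x**2*y - x*y**2 - x
  leading term x**2*y: subtract (-1)·f_1 from -x**2*y - x*y**2 - x → x*y**2 + x*y - x - 1
  leading term x*y**2: subtract (1)·g_3 from x*y**2 + x*y - x - 1 → -x + 1
  leading term x: no divisor's leading term divides it; move -x to the remainder.
  leading term 1: no divisor's leading term divides it; move 1 to the remainder.
  remainder -x + 1 ≠ 0; add g_4 = -x + 1 to the basis.

S(f_2,g_3): lcm = x**2*y**2. S = x*y**3 - x**2*y - x + y.
  leading term x*y**3: subtract (y)·g_3 from x*y**3 - x**2*y - x + y → -x**2*y - x*y**2 - x
  leading term x**2*y: subtract (-1)·f_1 from -x**2*y - x*y**2 - x → x*y**2 + x*y - x - 1
  leading term x*y**2: subtract (1)·g_3 from x*y**2 + x*y - x - 1 → -x + 1
  leading term x: subtract (1)·g_4 from -x + 1 → 0
  remainder 0.

S(f_1,g_4): lcm = x**2*y. S = -x*y**2 - x*y - 1.
  leading term x*y**2: subtract (-1)·g_3 from -x*y**2 - x*y - 1 → 0
  remainder 0.

S(f_2,g_4): lcm = x**2*y. S = x*y**2 + x*y + 1.
  leading term x*y**2: subtract (1)·g_3 from x*y**2 + x*y + 1 → 0
  remainder 0.

S(g_3,g_4): lcm = x*y**2. S = x*y + y**2 + 1.
  leading term x*y: subtract (-y)·g_4 from x*y + y**2 + 1 → y**2 + y + 1
  leading term y**2: no divisor's leading term divides it; move y**2 to the remainder.
  leading term y: no divisor's leading term divides it; move y to the remainder.
  leading term 1: no divisor's leading term divides it; move 1 to the remainder.
  remainder y**2 + y + 1 ≠ 0; add g_5 = y**2 + y + 1 to the basis.

S(f_1,g_5): lcm = x**2*y**2. S = -x*y**3 - x**2*y + x*y**2 - x**2 - y.
  leading term x*y**3: subtract (-y)·g_3 from -x*y**3 - x**2*y + x*y**2 - x**2 - y → -x**2*y - x*y**2 - x**2
  leading term x**2*y: subtract (-1)·f_1 from -x**2*y - x*y**2 - x**2 → x*y**2 - x**2 + x*y - 1
  leading term x*y**2: subtract (1)·g_3 from x*y**2 - x**2 + x*y - 1 → -x**2 + 1
  leading term x**2: subtract (x)·g_4 from -x**2 + 1 → -x + 1
  leading term x: subtract (1)·g_4 from -x + 1 → 0
  remainder 0.

S(f_2,g_5): lcm = x**2*y**2. S = x*y**3 - x**2*y - x**2 + y.
  leading term x*y**3: subtract (y)·g_3 from x*y**3 - x**2*y - x**2 + y → -x**2*y - x*y**2 - x**2
  leading term x**2*y: subtract (-1)·f_1 from -x**2*y - x*y**2 - x**2 → x*y**2 - x**2 + x*y - 1
  leading term x*y**2: subtract (1)·g_3 from x*y**2 - x**2 + x*y - 1 → -x**2 + 1
  leading term x**2: subtract (x)·g_4 from -x**2 + 1 → -x + 1
  leading term x: subtract (1)·g_4 from -x + 1 → 0
  remainder 0.

S(g_3,g_5): lcm = x*y**2. S = -x + 1.
  leading term x: subtract (1)·g_4 from -x + 1 → 0
  remainder 0.

S(g_4,g_5): leading monomials are coprime, so the S-polynomial reduces to 0 (Buchberger's first criterion).
Every S-polynomial of the final basis reduces to 0, so we have a Gröbner basis.
Inter-reduce: drop elements whose leading term is divisible by another's, tail-reduce, and make monic.
Reduced Gröbner basis: {y**2 + y + 1, x - 1}.

Buchberger on the second generating set:
h_1 = x*y**2 + x*y + 1, LT = x*y**2.
h_2 = x**2*y - x*y, LT = x**2*y.

S(h_1,h_2): lcm = x**2*y**2. S = x**2*y + x*y**2 + x.
  leading term x**2*y: subtract (1)·h_2 from x**2*y + x*y**2 + x → x*y**2 + x*y + x
  leading term x*y**2: subtract (1)·h_1 from x*y**2 + x*y + x → x - 1
  leading term x: no divisor's leading term divides it; move x to the remainder.
  leading term 1: no divisor's leading term divides it; move -1 to the remainder.
  remainder x - 1 ≠ 0; add k_3 = x - 1 to the basis.

S(h_1,k_3): lcm = x*y**2. S = x*y + y**2 + 1.
  leading term x*y: subtract (y)·k_3 from x*y + y**2 + 1 → y**2 + y + 1
  leading term y**2: no divisor's leading term divides it; move y**2 to the remainder.
  leading term y: no divisor's leading term divides it; move y to the remainder.
  leading term 1: no divisor's leading term divides it; move 1 to the remainder.
  remainder y**2 + y + 1 ≠ 0; add k_4 = y**2 + y + 1 to the basis.

S(h_2,k_3): lcm = x**2*y. S = 0.
  remainder 0.

S(h_1,k_4): lcm = x*y**2. S = -x + 1.
  leading term x: subtract (-1)·k_3 from -x + 1 → 0
  remainder 0.

S(h_2,k_4): lcm = x**2*y**2. S = -x**2*y - x*y**2 - x**2.
  leading term x**2*y: subtract (-1)·h_2 from -x**2*y - x*y**2 - x**2 → -x*y**2 - x**2 - x*y
  leading term x*y**2: subtract (-1)·h_1 from -x*y**2 - x**2 - x*y → -x**2 + 1
  leading term x**2: subtract (-x)·k_3 from -x**2 + 1 → -x + 1
  leading term x: subtract (-1)·k_3 from -x + 1 → 0
  remainder 0.

S(k_3,k_4): leading monomials are coprime, so the S-polynomial reduces to 0 (Buchberger's first criterion).
Every S-polynomial of the final basis reduces to 0, so we have a Gröbner basis.
Inter-reduce: drop elements whose leading term is divisible by another's, tail-reduce, and make monic.
Reduced Gröbner basis: {y**2 + y + 1, x - 1}.

These coincide, so the ideals are equal.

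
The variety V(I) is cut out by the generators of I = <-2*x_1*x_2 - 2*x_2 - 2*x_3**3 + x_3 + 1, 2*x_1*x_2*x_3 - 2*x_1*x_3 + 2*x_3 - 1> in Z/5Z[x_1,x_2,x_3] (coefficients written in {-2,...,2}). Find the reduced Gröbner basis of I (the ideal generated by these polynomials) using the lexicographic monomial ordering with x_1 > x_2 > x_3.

This is the nonlinear analogue of row-reducing a linear system.

f_1 = -2*x_1*x_2 - 2*x_2 - 2*x_3**3 + x_3 + 1, LT = x_1*x_2.
f_2 = 2*x_1*x_2*x_3 - 2*x_1*x_3 + 2*x_3 - 1, LT = x_1*x_2*x_3.

S(f_1,f_2): lcm = x_1*x_2*x_3. S = x_1*x_3 + x_2*x_3 + x_3**4 + 2*x_3**2 + x_3 - 2.
  leading term x_1*x_3: no divisor's leading term divides it; move x_1*x_3 to the remainder.
  leading term x_2*x_3: no divisor's leading term divides it; move x_2*x_3 to the remainder.
  leading term x_3**4: no divisor's leading term divides it; move x_3**4 to the remainder.
  leading term x_3**2: no divisor's leading term divides it; move 2*x_3**2 to the remainder.
  leading term x_3: no divisor's leading term divides it; move x_3 to the remainder.
  leading term 1: no divisor's leading term divides it; move -2 to the remainder.
  remainder x_1*x_3 + x_2*x_3 + x_3**4 + 2*x_3**2 + x_3 - 2 ≠ 0; add g_3 = x_1*x_3 + x_2*x_3 + x_3**4 + 2*x_3**2 + x_3 - 2 to the basis.

S(f_1,g_3): lcm = x_1*x_2*x_3. S = -x_2**2*x_3 - x_2*x_3**4 - 2*x_2*x_3**2 + 2*x_2 + x_3**4 + 2*x_3**2 + 2*x_3.
  leading term x_2**2*x_3: no divisor's leading term divides it; move -x_2**2*x_3 to the remainder.
  leading term x_2*x_3**4: no divisor's leading term divides it; move -x_2*x_3**4 to the remainder.
  leading term x_2*x_3**2: no divisor's leading term divides it; move -2*x_2*x_3**2 to the remainder.
  leading term x_2: no divisor's leading term divides it; move 2*x_2 to the remainder.
  leading term x_3**4: no divisor's leading term divides it; move x_3**4 to the remainder.
  leading term x_3**2: no divisor's leading term divides it; move 2*x_3**2 to the remainder.
  leading term x_3: no divisor's leading term divides it; move 2*x_3 to the remainder.
  remainder -x_2**2*x_3 - x_2*x_3**4 - 2*x_2*x_3**2 + 2*x_2 + x_3**4 + 2*x_3**2 + 2*x_3 ≠ 0; add g_4 = -x_2**2*x_3 - x_2*x_3**4 - 2*x_2*x_3**2 + 2*x_2 + x_3**4 + 2*x_3**2 + 2*x_3 to the basis.

The other S-polynomials (S(f_2,g_3), S(f_1,g_4), S(f_2,g_4), S(g_3,g_4)) all reduce to 0 modulo the current basis, so we have a Gröbner basis.
Inter-reduce: drop elements whose leading term is divisible by another's, tail-reduce, and make monic.

G = {x_1*x_2 + x_2 + x_3**3 + 2*x_3 + 2, x_1*x_3 + x_2*x_3 + x_3**4 + 2*x_3**2 + x_3 - 2, x_2**2*x_3 + x_2*x_3**4 + 2*x_2*x_3**2 - 2*x_2 - x_3**4 - 2*x_3**2 - 2*x_3}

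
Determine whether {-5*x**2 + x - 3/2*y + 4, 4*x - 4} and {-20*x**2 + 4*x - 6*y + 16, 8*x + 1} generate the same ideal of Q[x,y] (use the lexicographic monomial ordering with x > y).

No, the ideals differ.

Equality of ideals is decidable: compute both reduced Gröbner bases (unique for the ordering) and check whether they agree.
Buchberger on the first generating set:
f_1 = -5*x**2 + x - 3/2*y + 4, LT = x**2.
f_2 = 4*x - 4, LT = x.

S(f_1,f_2): lcm = x**2. S = 4/5*x + 3/10*y - 4/5.
  leading term x: subtract (1/5)·f_2 from 4/5*x + 3/10*y - 4/5 → 3/10*y
  leading term y: no divisor's leading term divides it; move 3/10*y to the remainder.
  remainder 3/10*y ≠ 0; add g_3 = 3/10*y to the basis.

The other S-polynomials (S(f_1,g_3), S(f_2,g_3)) all reduce to 0 modulo the current basis, so we have a Gröbner basis.
Inter-reduce: drop elements whose leading term is divisible by another's, tail-reduce, and make monic.
Reduced Gröbner basis: {x - 1, y}.

Buchberger on the second generating set:
h_1 = -20*x**2 + 4*x - 6*y + 16, LT = x**2.
h_2 = 8*x + 1, LT = x.

S(h_1,h_2): lcm = x**2. S = -13/40*x + 3/10*y - 4/5.
  leading term x: subtract (-13/320)·h_2 from -13/40*x + 3/10*y - 4/5 → 3/10*y - 243/320
  leading term y: no divisor's leading term divides it; move 3/10*y to the remainder.
  leading term 1: no divisor's leading term divides it; move -243/320 to the remainder.
  remainder 3/10*y - 243/320 ≠ 0; add k_3 = 3/10*y - 243/320 to the basis.

The other S-polynomials (S(h_1,k_3), S(h_2,k_3)) all reduce to 0 modulo the current basis, so we have a Gröbner basis.
Inter-reduce: drop elements whose leading term is divisible by another's, tail-reduce, and make monic.
Reduced Gröbner basis: {x + 1/8, y - 81/32}.

These differ, so the ideals are not equal.
The choice of monomial ordering does not affect the verdict — as long as both bases are computed under the same ordering, their equality decides ideal equality.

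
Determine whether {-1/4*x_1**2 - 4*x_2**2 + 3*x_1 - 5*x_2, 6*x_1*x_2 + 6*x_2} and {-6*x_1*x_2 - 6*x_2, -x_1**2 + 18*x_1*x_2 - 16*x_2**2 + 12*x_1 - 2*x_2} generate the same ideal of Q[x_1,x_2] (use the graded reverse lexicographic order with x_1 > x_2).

Yes, the ideals are equal.

Since reduced Gröbner bases are canonical representatives of ideals under a given ordering, it suffices to compute and compare them.
Buchberger on the first generating set:
f_1 = -1/4*x_1**2 - 4*x_2**2 + 3*x_1 - 5*x_2, LT = x_1**2.
f_2 = 6*x_1*x_2 + 6*x_2, LT = x_1*x_2.

S(f_1,f_2): lcm = x_1**2*x_2. S = 16*x_2**3 - 13*x_1*x_2 + 20*x_2**2.
  leading term x_2**3: no divisor's leading term divides it; move 16*x_2**3 to the remainder.
  leading term x_1*x_2: subtract (-13/6)·f_2 from -13*x_1*x_2 + 20*x_2**2 → 20*x_2**2 + 13*x_2
  leading term x_2**2: no divisor's leading term divides it; move 20*x_2**2 to the remainder.
  leading term x_2: no divisor's leading term divides it; move 13*x_2 to the remainder.
  remainder 16*x_2**3 + 20*x_2**2 + 13*x_2 ≠ 0; add g_3 = 16*x_2**3 + 20*x_2**2 + 13*x_2 to the basis.

The other S-polynomials (S(f_1,g_3), S(f_2,g_3)) all reduce to 0 modulo the current basis, so we have a Gröbner basis.
Inter-reduce: drop elements whose leading term is divisible by another's, tail-reduce, and make monic.
Reduced Gröbner basis: {x_2**3 + 5/4*x_2**2 + 13/16*x_2, x_1**2 + 16*x_2**2 - 12*x_1 + 20*x_2, x_1*x_2 + x_2}.

Buchberger on the second generating set:
h_1 = -6*x_1*x_2 - 6*x_2, LT = x_1*x_2.
h_2 = -x_1**2 + 18*x_1*x_2 - 16*x_2**2 + 12*x_1 - 2*x_2, LT = x_1**2.

S(h_1,h_2): lcm = x_1**2*x_2. S = 18*x_1*x_2**2 - 16*x_2**3 + 13*x_1*x_2 - 2*x_2**2.
  leading term x_1*x_2**2: subtract (-3*x_2)·h_1 from 18*x_1*x_2**2 - 16*x_2**3 + 13*x_1*x_2 - 2*x_2**2 → -16*x_2**3 + 13*x_1*x_2 - 20*x_2**2
  leading term x_2**3: no divisor's leading term divides it; move -16*x_2**3 to the remainder.
  leading term x_1*x_2: subtract (-13/6)·h_1 from 13*x_1*x_2 - 20*x_2**2 → -20*x_2**2 - 13*x_2
  leading term x_2**2: no divisor's leading term divides it; move -20*x_2**2 to the remainder.
  leading term x_2: no divisor's leading term divides it; move -13*x_2 to the remainder.
  remainder -16*x_2**3 - 20*x_2**2 - 13*x_2 ≠ 0; add k_3 = -16*x_2**3 - 20*x_2**2 - 13*x_2 to the basis.

The other S-polynomials (S(h_1,k_3), S(h_2,k_3)) all reduce to 0 modulo the current basis, so we have a Gröbner basis.
Inter-reduce: drop elements whose leading term is divisible by another's, tail-reduce, and make monic.
Reduced Gröbner basis: {x_2**3 + 5/4*x_2**2 + 13/16*x_2, x_1**2 + 16*x_2**2 - 12*x_1 + 20*x_2, x_1*x_2 + x_2}.

These coincide, so the ideals are equal.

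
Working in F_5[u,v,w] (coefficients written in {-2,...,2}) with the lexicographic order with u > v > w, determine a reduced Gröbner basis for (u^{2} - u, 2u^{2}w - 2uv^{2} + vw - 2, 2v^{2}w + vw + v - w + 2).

G = {u^{2} - u, uv + 2u - v - 2, uw + u - w - 1, v^{2} + 2vw - w + 1, vw^{2} + vw + v + 2w^{2} + 2w + 2}

f_1 = u^{2} - u, LT = u^{2}.
f_2 = 2u^{2}w - 2uv^{2} + vw - 2, LT = u^{2}w.
f_3 = 2v^{2}w + vw + v - w + 2, LT = v^{2}w.

S(f_1,f_2): lcm = u^{2}w. S = uv^{2} - uw + 2vw + 1.
  reduce S modulo (f_1, f_2, f_3):
  remainder uv^{2} - uw + 2vw + 1 ≠ 0; add g_4 = uv^{2} - uw + 2vw + 1 to the basis.

S(f_1,g_4): lcm = u^{2}v^{2}. S = u^{2}w - uv^{2} - 2uvw - u.
  reduce S modulo (f_1, f_2, f_3, g_4):
  remainder -2uvw - u + 2vw + 1 ≠ 0; add g_5 = -2uvw - u + 2vw + 1 to the basis.

S(f_2,g_4): lcm = u^{2}v^{2}w. S = u^{2}w^{2} - uv^{4} - 2uvw^{2} - uw - 2v^{3}w - v^{2}.
  reduce S modulo (f_1, f_2, f_3, g_4, g_5):
  remainder -2uv + uw^{2} + 2uw + 2u - 2vw^{2} - 2vw - w - 1 ≠ 0; add g_6 = -2uv + uw^{2} + 2uw + 2u - 2vw^{2} - 2vw - w - 1 to the basis.

S(f_3,g_5): lcm = uv^{2}w. S = -2uvw + 2uw + u + v^{2}w - 2v.
  reduce S modulo (f_1, f_2, f_3, g_4, g_5, g_6):
  remainder 2uw + 2u - 2w - 2 ≠ 0; add g_7 = 2uw + 2u - 2w - 2 to the basis.

S(f_2,g_6): lcm = u^{2}vw. S = -2u^{2}w^{3} + u^{2}w^{2} + u^{2}w - uv^{3} - uvw^{3} - uvw^{2} + 2uw^{2} + 2uw - 2v^{2}w - v.
  reduce S modulo (f_1, f_2, f_3, g_4, g_5, g_6, g_7):
  remainder -vw^{3} - vw^{2} - vw - 2w^{3} - 2w^{2} - 2w ≠ 0; add g_8 = -vw^{3} - vw^{2} - vw - 2w^{3} - 2w^{2} - 2w to the basis.

S(f_3,g_7): lcm = uv^{2}w. S = -uv^{2} - 2uvw - 2uv + 2uw + u + v^{2}w + v^{2}.
  reduce S modulo (f_1, f_2, f_3, g_4, g_5, g_6, g_7, g_8):
  remainder v^{2} + 2vw^{2} - vw + 2v - w^{2} - 2w ≠ 0; add g_9 = v^{2} + 2vw^{2} - vw + 2v - w^{2} - 2w to the basis.

S(g_5,g_7): lcm = uvw. S = -uv - 2u + v + 2.
  reduce S modulo (f_1, f_2, f_3, g_4, g_5, g_6, g_7, g_8, g_9):
  remainder vw^{2} + vw + v + 2w^{2} + 2w + 2 ≠ 0; add g_10 = vw^{2} + vw + v + 2w^{2} + 2w + 2 to the basis.

The other S-polynomials (S(f_1,f_3), S(f_2,f_3), S(f_3,g_4), S(f_1,g_5), S(f_2,g_5), S(g_4,g_5), S(f_1,g_6), S(f_3,g_6), S(g_4,g_6), S(g_5,g_6), S(f_1,g_7), S(f_2,g_7), S(g_4,g_7), S(g_6,g_7), S(f_1,g_8), S(f_2,g_8), S(f_3,g_8), S(g_4,g_8), S(g_5,g_8), S(g_6,g_8), S(g_7,g_8), S(f_1,g_9), S(f_2,g_9), S(f_3,g_9), S(g_4,g_9), S(g_5,g_9), S(g_6,g_9), S(g_7,g_9), S(g_8,g_9), S(f_1,g_10), S(f_2,g_10), S(f_3,g_10), S(g_4,g_10), S(g_5,g_10), S(g_6,g_10), S(g_7,g_10), S(g_8,g_10), S(g_9,g_10)) all reduce to 0 modulo the current basis, so we have a Gröbner basis.
Inter-reduce: drop elements whose leading term is divisible by another's, tail-reduce, and make monic.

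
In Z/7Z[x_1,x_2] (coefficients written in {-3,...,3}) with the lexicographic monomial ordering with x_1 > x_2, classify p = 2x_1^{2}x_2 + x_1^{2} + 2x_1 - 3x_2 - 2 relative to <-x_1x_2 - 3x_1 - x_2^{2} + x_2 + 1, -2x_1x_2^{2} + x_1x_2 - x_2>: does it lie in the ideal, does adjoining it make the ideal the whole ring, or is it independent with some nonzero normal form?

First compute the reduced Gröbner basis of I by Buchberger's algorithm.
f_1 = -x_1x_2 - 3x_1 - x_2^{2} + x_2 + 1, LT = x_1x_2.
f_2 = -2x_1x_2^{2} + x_1x_2 - x_2, LT = x_1x_2^{2}.

S(f_1,f_2): lcm = x_1x_2^{2}. S = x_2^{3} - x_2^{2} + 2x_2.
  leading term x_2^{3}: no divisor's leading term divides it; move x_2^{3} to the remainder.
  leading term x_2^{2}: no divisor's leading term divides it; move -x_2^{2} to the remainder.
  leading term x_2: no divisor's leading term divides it; move 2x_2 to the remainder.
  remainder x_2^{3} - x_2^{2} + 2x_2 ≠ 0; add h_3 = x_2^{3} - x_2^{2} + 2x_2 to the basis.

S(f_1,h_3): lcm = x_1x_2^{3}. S = -3x_1x_2^{2} - 2x_1x_2 + x_2^{4} - x_2^{3} - x_2^{2}.
  leading term x_1x_2^{2}: subtract (3x_2)·f_1 from -3x_1x_2^{2} - 2x_1x_2 + x_2^{4} - x_2^{3} - x_2^{2} → x_2^{4} + 2x_2^{3} + 3x_2^{2} - 3x_2
  leading term x_2^{4}: subtract (x_2)·h_3 from x_2^{4} + 2x_2^{3} + 3x_2^{2} - 3x_2 → 3x_2^{3} + x_2^{2} - 3x_2
  leading term x_2^{3}: subtract (3)·h_3 from 3x_2^{3} + x_2^{2} - 3x_2 → -3x_2^{2} - 2x_2
  leading term x_2^{2}: no divisor's leading term divides it; move -3x_2^{2} to the remainder.
  leading term x_2: no divisor's leading term divides it; move -2x_2 to the remainder.
  remainder -3x_2^{2} - 2x_2 ≠ 0; add h_4 = -3x_2^{2} - 2x_2 to the basis.

S(f_1,h_4): lcm = x_1x_2^{2}. S = x_2^{3} - x_2^{2} - x_2.
  leading term x_2^{3}: subtract (1)·h_3 from x_2^{3} - x_2^{2} - x_2 → -3x_2
  leading term x_2: no divisor's leading term divides it; move -3x_2 to the remainder.
  remainder -3x_2 ≠ 0; add h_5 = -3x_2 to the basis.

S(f_1,h_5): lcm = x_1x_2. S = 3x_1 + x_2^{2} - x_2 - 1.
  leading term x_1: no divisor's leading term divides it; move 3x_1 to the remainder.
  leading term x_2^{2}: subtract (2)·h_4 from x_2^{2} - x_2 - 1 → 3x_2 - 1
  leading term x_2: subtract (-1)·h_5 from 3x_2 - 1 → -1
  leading term 1: no divisor's leading term divides it; move -1 to the remainder.
  remainder 3x_1 - 1 ≠ 0; add h_6 = 3x_1 - 1 to the basis.

The other S-polynomials (S(f_2,h_3), S(f_2,h_4), S(h_3,h_4), S(f_2,h_5), S(h_3,h_5), S(h_4,h_5), S(f_1,h_6), S(f_2,h_6), S(h_3,h_6), S(h_4,h_6), S(h_5,h_6)) all reduce to 0 modulo the current basis, so we have a Gröbner basis.
Inter-reduce: drop elements whose leading term is divisible by another's, tail-reduce, and make monic.
Reduced Gröbner basis: {x_1 + 2, x_2}.
Label its elements g_1 = x_1 + 2, g_2 = x_2.

Reduce p = 2x_1^{2}x_2 + x_1^{2} + 2x_1 - 3x_2 - 2 modulo G:
  leading term x_1^{2}x_2: subtract (2x_1x_2)·g_1 from 2x_1^{2}x_2 + x_1^{2} + 2x_1 - 3x_2 - 2 → x_1^{2} + 3x_1x_2 + 2x_1 - 3x_2 - 2
  leading term x_1^{2}: subtract (x_1)·g_1 from x_1^{2} + 3x_1x_2 + 2x_1 - 3x_2 - 2 → 3x_1x_2 - 3x_2 - 2
  leading term x_1x_2: subtract (3x_2)·g_1 from 3x_1x_2 - 3x_2 - 2 → -2x_2 - 2
  leading term x_2: subtract (-2)·g_2 from -2x_2 - 2 → -2
  leading term 1: no divisor's leading term divides it; move -2 to the remainder.
  normal form = -2.
The normal form is nonzero, so p ∉ I. Since p minus its normal form lies in I, I + (p) = I + (r) where r = -2; decide whether this ideal is the whole ring.
Here r = -2 is a nonzero constant, hence a unit: 1 ∈ I + (p), the Gröbner basis of I + (p) is {1}, and the enlarged system has no common solution — adjoining p is inconsistent.

Adjoining 2x_1^{2}x_2 + x_1^{2} + 2x_1 - 3x_2 - 2 makes the ideal the whole ring: the system is inconsistent.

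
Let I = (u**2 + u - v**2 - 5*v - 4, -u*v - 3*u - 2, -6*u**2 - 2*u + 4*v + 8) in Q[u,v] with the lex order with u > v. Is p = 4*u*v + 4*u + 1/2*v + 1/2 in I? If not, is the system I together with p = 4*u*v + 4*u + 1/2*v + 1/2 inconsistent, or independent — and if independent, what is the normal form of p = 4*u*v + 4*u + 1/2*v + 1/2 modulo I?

4*u*v + 4*u + 1/2*v + 1/2 lies in I (it reduces to 0).

First compute the reduced Gröbner basis of I by Buchberger's algorithm.
f_1 = u**2 + u - v**2 - 5*v - 4, LT = u**2.
f_2 = -u*v - 3*u - 2, LT = u*v.
f_3 = -6*u**2 - 2*u + 4*v + 8, LT = u**2.

S(f_1,f_2): lcm = u**2*v. S = -3*u**2 + u*v - 2*u - v**3 - 5*v**2 - 4*v.
  leading term u**2: subtract (-3)·f_1 from -3*u**2 + u*v - 2*u - v**3 - 5*v**2 - 4*v → u*v + u - v**3 - 8*v**2 - 19*v - 12
  leading term u*v: subtract (-1)·f_2 from u*v + u - v**3 - 8*v**2 - 19*v - 12 → -2*u - v**3 - 8*v**2 - 19*v - 14
  leading term u: no divisor's leading term divides it; move -2*u to the remainder.
  leading term v**3: no divisor's leading term divides it; move -v**3 to the remainder.
  leading term v**2: no divisor's leading term divides it; move -8*v**2 to the remainder.
  leading term v: no divisor's leading term divides it; move -19*v to the remainder.
  leading term 1: no divisor's leading term divides it; move -14 to the remainder.
  remainder -2*u - v**3 - 8*v**2 - 19*v - 14 ≠ 0; add h_4 = -2*u - v**3 - 8*v**2 - 19*v - 14 to the basis.

S(f_1,f_3): lcm = u**2. S = 2/3*u - v**2 - 13/3*v - 8/3.
  leading term u: subtract (-1/3)·h_4 from 2/3*u - v**2 - 13/3*v - 8/3 → -1/3*v**3 - 11/3*v**2 - 32/3*v - 22/3
  leading term v**3: no divisor's leading term divides it; move -1/3*v**3 to the remainder.
  leading term v**2: no divisor's leading term divides it; move -11/3*v**2 to the remainder.
  leading term v: no divisor's leading term divides it; move -32/3*v to the remainder.
  leading term 1: no divisor's leading term divides it; move -22/3 to the remainder.
  remainder -1/3*v**3 - 11/3*v**2 - 32/3*v - 22/3 ≠ 0; add h_5 = -1/3*v**3 - 11/3*v**2 - 32/3*v - 22/3 to the basis.

S(f_2,f_3): lcm = u**2*v. S = 3*u**2 - 1/3*u*v + 2*u + 2/3*v**2 + 4/3*v.
  leading term u**2: subtract (3)·f_1 from 3*u**2 - 1/3*u*v + 2*u + 2/3*v**2 + 4/3*v → -1/3*u*v - u + 11/3*v**2 + 49/3*v + 12
  leading term u*v: subtract (1/3)·f_2 from -1/3*u*v - u + 11/3*v**2 + 49/3*v + 12 → 11/3*v**2 + 49/3*v + 38/3
  leading term v**2: no divisor's leading term divides it; move 11/3*v**2 to the remainder.
  leading term v: no divisor's leading term divides it; move 49/3*v to the remainder.
  leading term 1: no divisor's leading term divides it; move 38/3 to the remainder.
  remainder 11/3*v**2 + 49/3*v + 38/3 ≠ 0; add h_6 = 11/3*v**2 + 49/3*v + 38/3 to the basis.

S(f_2,h_5): lcm = u*v**3. S = -8*u*v**2 - 32*u*v - 22*u + 2*v**2.
  leading term u*v**2: subtract (8*v)·f_2 from -8*u*v**2 - 32*u*v - 22*u + 2*v**2 → -8*u*v - 22*u + 2*v**2 + 16*v
  leading term u*v: subtract (8)·f_2 from -8*u*v - 22*u + 2*v**2 + 16*v → 2*u + 2*v**2 + 16*v + 16
  leading term u: subtract (-1)·h_4 from 2*u + 2*v**2 + 16*v + 16 → -v**3 - 6*v**2 - 3*v + 2
  leading term v**3: subtract (3)·h_5 from -v**3 - 6*v**2 - 3*v + 2 → 5*v**2 + 29*v + 24
  leading term v**2: subtract (15/11)·h_6 from 5*v**2 + 29*v + 24 → 74/11*v + 74/11
  leading term v: no divisor's leading term divides it; move 74/11*v to the remainder.
  leading term 1: no divisor's leading term divides it; move 74/11 to the remainder.
  remainder 74/11*v + 74/11 ≠ 0; add h_7 = 74/11*v + 74/11 to the basis.

The other S-polynomials (S(f_1,h_4), S(f_2,h_4), S(f_3,h_4), S(f_1,h_5), S(f_3,h_5), S(h_4,h_5), S(f_1,h_6), S(f_2,h_6), S(f_3,h_6), S(h_4,h_6), S(h_5,h_6), S(f_1,h_7), S(f_2,h_7), S(f_3,h_7), S(h_4,h_7), S(h_5,h_7), S(h_6,h_7)) all reduce to 0 modulo the current basis, so we have a Gröbner basis.
Inter-reduce: drop elements whose leading term is divisible by another's, tail-reduce, and make monic.
Reduced Gröbner basis: {u + 1, v + 1}.
Label its elements g_1 = u + 1, g_2 = v + 1.

Reduce p = 4*u*v + 4*u + 1/2*v + 1/2 modulo G:
  leading term u*v: subtract (4*v)·g_1 from 4*u*v + 4*u + 1/2*v + 1/2 → 4*u - 7/2*v + 1/2
  leading term u: subtract (4)·g_1 from 4*u - 7/2*v + 1/2 → -7/2*v - 7/2
  leading term v: subtract (-7/2)·g_2 from -7/2*v - 7/2 → 0
  normal form = 0.
Since the normal form is 0, p ∈ I.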